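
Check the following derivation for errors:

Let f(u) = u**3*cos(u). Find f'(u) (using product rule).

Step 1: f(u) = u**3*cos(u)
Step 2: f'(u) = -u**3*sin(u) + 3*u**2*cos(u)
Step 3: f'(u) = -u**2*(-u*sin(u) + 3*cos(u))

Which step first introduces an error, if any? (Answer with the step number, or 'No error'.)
Step 3

Step 3 is incorrect due to a sign flip.
The step shows: -u**2*(-u*sin(u) + 3*cos(u))
The correct value should be: u**2*(-u*sin(u) + 3*cos(u))

Explanation: The sign of the whole expression was flipped: the term u**2*(-u*sin(u) + 3*cos(u)) was incorrectly written as -u**2*(-u*sin(u) + 3*cos(u))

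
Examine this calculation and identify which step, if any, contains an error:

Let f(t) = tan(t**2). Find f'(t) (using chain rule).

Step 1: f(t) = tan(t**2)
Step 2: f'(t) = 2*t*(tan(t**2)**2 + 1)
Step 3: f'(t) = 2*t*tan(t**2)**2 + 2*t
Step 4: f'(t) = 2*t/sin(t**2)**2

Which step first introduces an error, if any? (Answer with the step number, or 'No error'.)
Step 4

Step 4 is incorrect due to a wrong trig function.
The step shows: 2*t/sin(t**2)**2
The correct value should be: 2*t/cos(t**2)**2

Explanation: cos(t**2) was incorrectly written as sin(t**2): the term 2*t/cos(t**2)**2 was incorrectly written as 2*t/sin(t**2)**2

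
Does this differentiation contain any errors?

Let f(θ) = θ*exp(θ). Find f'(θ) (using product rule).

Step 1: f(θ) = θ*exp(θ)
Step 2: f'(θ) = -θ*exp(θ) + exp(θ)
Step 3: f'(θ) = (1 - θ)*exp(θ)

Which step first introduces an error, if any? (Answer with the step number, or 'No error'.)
Step 2

Step 2 is incorrect due to a sign flip.
The step shows: -θ*exp(θ) + exp(θ)
The correct value should be: θ*exp(θ) + exp(θ)

Explanation: The sign of one term was flipped: the term θ*exp(θ) was incorrectly written as -θ*exp(θ)
The later steps are derived from this incorrect expression, so the error originates in Step 2.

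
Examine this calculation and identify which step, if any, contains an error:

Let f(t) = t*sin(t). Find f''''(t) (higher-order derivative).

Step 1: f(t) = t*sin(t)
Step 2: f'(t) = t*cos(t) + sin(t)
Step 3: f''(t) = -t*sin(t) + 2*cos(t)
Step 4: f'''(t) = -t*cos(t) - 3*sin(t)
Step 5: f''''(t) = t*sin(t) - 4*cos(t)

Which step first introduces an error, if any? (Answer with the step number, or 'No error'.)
No error

All steps in this derivation are correct.
The final answer f''''(t) = t*sin(t) - 4*cos(t) is valid.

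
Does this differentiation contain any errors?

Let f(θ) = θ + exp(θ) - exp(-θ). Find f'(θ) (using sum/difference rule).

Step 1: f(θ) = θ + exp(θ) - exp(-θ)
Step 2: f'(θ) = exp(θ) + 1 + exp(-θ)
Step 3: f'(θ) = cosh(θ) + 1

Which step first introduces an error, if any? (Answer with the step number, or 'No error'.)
Step 3

Step 3 is incorrect due to a wrong coefficient.
The step shows: cosh(θ) + 1
The correct value should be: 2*cosh(θ) + 1

Explanation: The coefficient 2 was incorrectly written as 1: the term 2*cosh(θ) was incorrectly written as cosh(θ)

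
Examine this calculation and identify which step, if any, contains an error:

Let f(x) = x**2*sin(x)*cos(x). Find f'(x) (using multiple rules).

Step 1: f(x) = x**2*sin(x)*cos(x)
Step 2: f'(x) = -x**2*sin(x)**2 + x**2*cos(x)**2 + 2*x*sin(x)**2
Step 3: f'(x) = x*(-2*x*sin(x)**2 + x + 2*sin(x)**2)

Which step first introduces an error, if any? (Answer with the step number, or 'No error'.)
Step 2

Step 2 is incorrect due to a wrong trig function.
The step shows: -x**2*sin(x)**2 + x**2*cos(x)**2 + 2*x*sin(x)**2
The correct value should be: -x**2*sin(x)**2 + x**2*cos(x)**2 + 2*x*sin(x)*cos(x)

Explanation: cos(x) was incorrectly written as sin(x): the term 2*x*sin(x)*cos(x) was incorrectly written as 2*x*sin(x)**2
The later steps are derived from this incorrect expression, so the error originates in Step 2.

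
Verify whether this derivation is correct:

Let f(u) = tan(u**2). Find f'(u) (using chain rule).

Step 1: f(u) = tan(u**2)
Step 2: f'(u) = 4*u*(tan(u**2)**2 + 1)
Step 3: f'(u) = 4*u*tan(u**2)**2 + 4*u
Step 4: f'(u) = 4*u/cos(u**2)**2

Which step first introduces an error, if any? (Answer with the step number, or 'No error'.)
Step 2

Step 2 is incorrect due to a wrong coefficient.
The step shows: 4*u*(tan(u**2)**2 + 1)
The correct value should be: 2*u*(tan(u**2)**2 + 1)

Explanation: The coefficient 2 was incorrectly written as 4: the term 2*u*(tan(u**2)**2 + 1) was incorrectly written as 4*u*(tan(u**2)**2 + 1)
The later steps are derived from this incorrect expression, so the error originates in Step 2.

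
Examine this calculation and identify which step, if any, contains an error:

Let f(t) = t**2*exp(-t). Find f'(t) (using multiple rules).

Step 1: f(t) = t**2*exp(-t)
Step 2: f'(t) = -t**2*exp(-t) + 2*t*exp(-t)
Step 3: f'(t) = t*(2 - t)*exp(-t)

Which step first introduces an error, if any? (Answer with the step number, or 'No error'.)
No error

All steps in this derivation are correct.
The final answer f'(t) = t*(2 - t)*exp(-t) is valid.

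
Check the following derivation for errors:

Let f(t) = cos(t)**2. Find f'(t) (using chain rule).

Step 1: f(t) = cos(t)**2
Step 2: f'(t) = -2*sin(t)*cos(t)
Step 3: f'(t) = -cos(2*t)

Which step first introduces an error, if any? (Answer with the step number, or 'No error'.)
Step 3

Step 3 is incorrect due to a wrong trig function.
The step shows: -cos(2*t)
The correct value should be: -sin(2*t)

Explanation: sin(2*t) was incorrectly written as cos(2*t): the term -sin(2*t) was incorrectly written as -cos(2*t)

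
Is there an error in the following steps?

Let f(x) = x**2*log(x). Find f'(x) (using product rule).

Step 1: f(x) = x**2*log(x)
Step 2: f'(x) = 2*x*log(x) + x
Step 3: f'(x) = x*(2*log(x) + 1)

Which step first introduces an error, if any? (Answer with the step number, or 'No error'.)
No error

All steps in this derivation are correct.
The final answer f'(x) = x*(2*log(x) + 1) is valid.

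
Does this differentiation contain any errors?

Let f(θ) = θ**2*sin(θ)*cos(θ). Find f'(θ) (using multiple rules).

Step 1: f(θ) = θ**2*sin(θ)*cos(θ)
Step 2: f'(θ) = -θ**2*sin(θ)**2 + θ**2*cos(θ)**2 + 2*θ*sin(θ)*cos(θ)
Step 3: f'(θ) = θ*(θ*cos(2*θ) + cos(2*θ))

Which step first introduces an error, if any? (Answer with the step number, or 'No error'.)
Step 3

Step 3 is incorrect due to a wrong trig function.
The step shows: θ*(θ*cos(2*θ) + cos(2*θ))
The correct value should be: θ*(θ*cos(2*θ) + sin(2*θ))

Explanation: sin(2*θ) was incorrectly written as cos(2*θ): the term θ*(θ*cos(2*θ) + sin(2*θ)) was incorrectly written as θ*(θ*cos(2*θ) + cos(2*θ))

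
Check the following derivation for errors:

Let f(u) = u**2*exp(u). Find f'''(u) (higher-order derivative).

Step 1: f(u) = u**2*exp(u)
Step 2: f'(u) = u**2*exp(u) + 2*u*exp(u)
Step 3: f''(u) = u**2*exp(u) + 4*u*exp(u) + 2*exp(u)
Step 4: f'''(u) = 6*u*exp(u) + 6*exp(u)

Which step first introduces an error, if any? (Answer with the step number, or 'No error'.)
Step 4

Step 4 is incorrect due to a dropped term.
The step shows: 6*u*exp(u) + 6*exp(u)
The correct value should be: u**2*exp(u) + 6*u*exp(u) + 6*exp(u)

Explanation: A term was dropped: the term u**2*exp(u) was incorrectly omitted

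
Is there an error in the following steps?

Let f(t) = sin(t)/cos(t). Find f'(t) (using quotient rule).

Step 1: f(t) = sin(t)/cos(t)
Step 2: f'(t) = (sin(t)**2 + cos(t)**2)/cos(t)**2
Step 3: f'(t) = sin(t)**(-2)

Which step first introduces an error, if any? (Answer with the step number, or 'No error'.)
Step 3

Step 3 is incorrect due to a wrong trig function.
The step shows: sin(t)**(-2)
The correct value should be: cos(t)**(-2)

Explanation: cos(t) was incorrectly written as sin(t): the term cos(t)**(-2) was incorrectly written as sin(t)**(-2)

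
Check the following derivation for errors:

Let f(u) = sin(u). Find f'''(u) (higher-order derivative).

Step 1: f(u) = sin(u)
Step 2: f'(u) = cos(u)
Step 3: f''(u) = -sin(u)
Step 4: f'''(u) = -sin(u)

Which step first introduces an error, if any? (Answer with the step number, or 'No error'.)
Step 4

Step 4 is incorrect due to a wrong trig function.
The step shows: -sin(u)
The correct value should be: -cos(u)

Explanation: cos(u) was incorrectly written as sin(u): the term -cos(u) was incorrectly written as -sin(u)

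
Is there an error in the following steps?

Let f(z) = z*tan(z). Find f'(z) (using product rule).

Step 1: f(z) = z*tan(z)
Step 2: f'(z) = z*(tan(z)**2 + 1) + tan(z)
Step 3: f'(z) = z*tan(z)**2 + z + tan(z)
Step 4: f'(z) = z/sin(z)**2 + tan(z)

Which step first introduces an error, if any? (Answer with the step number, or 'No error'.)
Step 4

Step 4 is incorrect due to a wrong trig function.
The step shows: z/sin(z)**2 + tan(z)
The correct value should be: z/cos(z)**2 + tan(z)

Explanation: cos(z) was incorrectly written as sin(z): the term z/cos(z)**2 was incorrectly written as z/sin(z)**2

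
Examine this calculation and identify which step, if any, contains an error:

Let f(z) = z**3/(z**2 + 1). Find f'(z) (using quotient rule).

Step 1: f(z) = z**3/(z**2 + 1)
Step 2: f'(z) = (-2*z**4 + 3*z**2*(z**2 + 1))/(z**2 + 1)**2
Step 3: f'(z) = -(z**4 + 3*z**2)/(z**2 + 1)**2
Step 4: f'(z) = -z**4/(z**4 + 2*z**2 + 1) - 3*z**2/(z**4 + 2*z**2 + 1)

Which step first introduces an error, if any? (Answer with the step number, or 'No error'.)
Step 3

Step 3 is incorrect due to a sign flip.
The step shows: -(z**4 + 3*z**2)/(z**2 + 1)**2
The correct value should be: (z**4 + 3*z**2)/(z**2 + 1)**2

Explanation: The sign of the whole expression was flipped: the term (z**4 + 3*z**2)/(z**2 + 1)**2 was incorrectly written as -(z**4 + 3*z**2)/(z**2 + 1)**2
The later steps are derived from this incorrect expression, so the error originates in Step 3.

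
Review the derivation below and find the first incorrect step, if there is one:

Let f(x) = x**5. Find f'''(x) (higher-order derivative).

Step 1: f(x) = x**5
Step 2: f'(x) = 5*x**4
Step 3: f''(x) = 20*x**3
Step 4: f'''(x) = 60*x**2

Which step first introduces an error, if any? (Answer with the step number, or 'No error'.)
No error

All steps in this derivation are correct.
The final answer f'''(x) = 60*x**2 is valid.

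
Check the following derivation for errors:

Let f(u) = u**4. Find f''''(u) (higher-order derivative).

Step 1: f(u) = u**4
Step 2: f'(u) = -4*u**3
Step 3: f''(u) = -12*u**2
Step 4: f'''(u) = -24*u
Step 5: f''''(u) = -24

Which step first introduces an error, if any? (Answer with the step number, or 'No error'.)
Step 2

Step 2 is incorrect due to a sign flip.
The step shows: -4*u**3
The correct value should be: 4*u**3

Explanation: The sign of the whole expression was flipped: the term 4*u**3 was incorrectly written as -4*u**3
The later steps are derived from this incorrect expression, so the error originates in Step 2.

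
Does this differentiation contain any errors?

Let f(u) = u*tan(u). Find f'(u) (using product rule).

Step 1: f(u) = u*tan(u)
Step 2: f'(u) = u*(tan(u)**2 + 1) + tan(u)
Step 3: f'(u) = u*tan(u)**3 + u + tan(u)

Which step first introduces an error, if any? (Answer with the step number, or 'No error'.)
Step 3

Step 3 is incorrect due to a wrong exponent.
The step shows: u*tan(u)**3 + u + tan(u)
The correct value should be: u*tan(u)**2 + u + tan(u)

Explanation: The exponent 2 on tan(u) was incorrectly written as 3: the term u*tan(u)**2 was incorrectly written as u*tan(u)**3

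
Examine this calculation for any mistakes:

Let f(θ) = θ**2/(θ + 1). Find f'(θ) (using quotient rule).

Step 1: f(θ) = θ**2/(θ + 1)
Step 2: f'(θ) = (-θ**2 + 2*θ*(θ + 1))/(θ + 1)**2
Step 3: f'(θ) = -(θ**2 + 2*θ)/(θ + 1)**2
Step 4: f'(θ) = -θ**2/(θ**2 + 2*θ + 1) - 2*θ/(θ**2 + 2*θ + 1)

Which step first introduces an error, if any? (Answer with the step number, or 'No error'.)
Step 3

Step 3 is incorrect due to a sign flip.
The step shows: -(θ**2 + 2*θ)/(θ + 1)**2
The correct value should be: (θ**2 + 2*θ)/(θ + 1)**2

Explanation: The sign of the whole expression was flipped: the term (θ**2 + 2*θ)/(θ + 1)**2 was incorrectly written as -(θ**2 + 2*θ)/(θ + 1)**2
The later steps are derived from this incorrect expression, so the error originates in Step 3.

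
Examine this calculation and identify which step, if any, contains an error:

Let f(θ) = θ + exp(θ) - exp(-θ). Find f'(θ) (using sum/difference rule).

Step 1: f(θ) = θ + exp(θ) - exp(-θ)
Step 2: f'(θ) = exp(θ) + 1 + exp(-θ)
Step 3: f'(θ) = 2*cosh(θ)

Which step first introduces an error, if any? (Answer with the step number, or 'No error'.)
Step 3

Step 3 is incorrect due to a dropped term.
The step shows: 2*cosh(θ)
The correct value should be: 2*cosh(θ) + 1

Explanation: A term was dropped: the term 1 was incorrectly omitted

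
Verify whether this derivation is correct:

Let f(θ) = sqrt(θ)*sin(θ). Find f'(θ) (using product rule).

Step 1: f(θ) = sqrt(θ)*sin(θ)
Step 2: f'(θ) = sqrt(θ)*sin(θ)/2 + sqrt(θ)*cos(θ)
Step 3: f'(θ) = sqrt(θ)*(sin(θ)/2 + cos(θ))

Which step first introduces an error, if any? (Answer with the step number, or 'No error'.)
Step 2

Step 2 is incorrect due to a wrong exponent.
The step shows: sqrt(θ)*sin(θ)/2 + sqrt(θ)*cos(θ)
The correct value should be: sqrt(θ)*cos(θ) + sin(θ)/(2*sqrt(θ))

Explanation: The exponent -1/2 on θ was incorrectly written as 1/2: the term sin(θ)/(2*sqrt(θ)) was incorrectly written as sqrt(θ)*sin(θ)/2
The later steps are derived from this incorrect expression, so the error originates in Step 2.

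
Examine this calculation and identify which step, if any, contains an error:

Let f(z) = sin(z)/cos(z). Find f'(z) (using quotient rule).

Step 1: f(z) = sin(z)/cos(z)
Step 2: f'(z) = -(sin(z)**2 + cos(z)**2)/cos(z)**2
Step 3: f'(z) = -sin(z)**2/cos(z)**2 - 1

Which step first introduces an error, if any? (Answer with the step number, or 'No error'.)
Step 2

Step 2 is incorrect due to a sign flip.
The step shows: -(sin(z)**2 + cos(z)**2)/cos(z)**2
The correct value should be: (sin(z)**2 + cos(z)**2)/cos(z)**2

Explanation: The sign of the whole expression was flipped: the term (sin(z)**2 + cos(z)**2)/cos(z)**2 was incorrectly written as -(sin(z)**2 + cos(z)**2)/cos(z)**2
The later steps are derived from this incorrect expression, so the error originates in Step 2.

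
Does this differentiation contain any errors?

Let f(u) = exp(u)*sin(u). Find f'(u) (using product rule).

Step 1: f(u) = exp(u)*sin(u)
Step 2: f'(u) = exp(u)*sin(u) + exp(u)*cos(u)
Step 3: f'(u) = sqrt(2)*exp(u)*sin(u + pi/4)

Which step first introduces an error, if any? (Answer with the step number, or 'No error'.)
No error

All steps in this derivation are correct.
The final answer f'(u) = sqrt(2)*exp(u)*sin(u + pi/4) is valid.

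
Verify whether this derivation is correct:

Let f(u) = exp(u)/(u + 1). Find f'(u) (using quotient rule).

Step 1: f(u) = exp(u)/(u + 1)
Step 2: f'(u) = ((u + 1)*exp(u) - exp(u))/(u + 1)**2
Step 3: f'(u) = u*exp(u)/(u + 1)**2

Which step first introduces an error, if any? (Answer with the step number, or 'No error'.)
No error

All steps in this derivation are correct.
The final answer f'(u) = u*exp(u)/(u + 1)**2 is valid.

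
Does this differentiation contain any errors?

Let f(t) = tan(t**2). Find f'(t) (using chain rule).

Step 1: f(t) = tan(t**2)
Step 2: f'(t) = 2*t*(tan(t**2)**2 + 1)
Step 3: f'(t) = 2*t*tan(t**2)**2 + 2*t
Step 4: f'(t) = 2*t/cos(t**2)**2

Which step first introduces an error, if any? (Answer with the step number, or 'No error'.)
No error

All steps in this derivation are correct.
The final answer f'(t) = 2*t/cos(t**2)**2 is valid.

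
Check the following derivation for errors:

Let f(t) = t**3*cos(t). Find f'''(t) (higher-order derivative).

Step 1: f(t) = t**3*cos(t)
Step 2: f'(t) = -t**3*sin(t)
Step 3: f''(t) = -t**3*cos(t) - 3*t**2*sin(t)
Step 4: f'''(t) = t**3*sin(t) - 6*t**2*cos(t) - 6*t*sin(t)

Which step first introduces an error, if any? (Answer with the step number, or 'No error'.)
Step 2

Step 2 is incorrect due to a dropped term.
The step shows: -t**3*sin(t)
The correct value should be: -t**3*sin(t) + 3*t**2*cos(t)

Explanation: A term was dropped: the term 3*t**2*cos(t) was incorrectly omitted
The later steps are derived from this incorrect expression, so the error originates in Step 2.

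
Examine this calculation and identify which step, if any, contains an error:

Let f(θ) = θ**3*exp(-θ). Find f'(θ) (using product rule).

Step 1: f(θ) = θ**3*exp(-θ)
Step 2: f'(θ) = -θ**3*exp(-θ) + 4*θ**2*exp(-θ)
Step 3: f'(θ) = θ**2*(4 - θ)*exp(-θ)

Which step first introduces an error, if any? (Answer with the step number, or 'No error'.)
Step 2

Step 2 is incorrect due to a wrong coefficient.
The step shows: -θ**3*exp(-θ) + 4*θ**2*exp(-θ)
The correct value should be: -θ**3*exp(-θ) + 3*θ**2*exp(-θ)

Explanation: The coefficient 3 was incorrectly written as 4: the term 3*θ**2*exp(-θ) was incorrectly written as 4*θ**2*exp(-θ)
The later steps are derived from this incorrect expression, so the error originates in Step 2.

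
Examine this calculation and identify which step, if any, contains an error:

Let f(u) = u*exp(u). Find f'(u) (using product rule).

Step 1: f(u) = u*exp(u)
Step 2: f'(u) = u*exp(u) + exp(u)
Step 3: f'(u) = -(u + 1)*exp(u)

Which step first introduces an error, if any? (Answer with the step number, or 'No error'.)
Step 3

Step 3 is incorrect due to a sign flip.
The step shows: -(u + 1)*exp(u)
The correct value should be: (u + 1)*exp(u)

Explanation: The sign of the whole expression was flipped: the term (u + 1)*exp(u) was incorrectly written as -(u + 1)*exp(u)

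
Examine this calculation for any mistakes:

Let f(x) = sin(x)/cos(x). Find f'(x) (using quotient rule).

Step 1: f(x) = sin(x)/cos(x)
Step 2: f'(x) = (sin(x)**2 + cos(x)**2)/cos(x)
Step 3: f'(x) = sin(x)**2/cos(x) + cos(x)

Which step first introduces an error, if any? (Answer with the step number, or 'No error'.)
Step 2

Step 2 is incorrect due to a wrong exponent.
The step shows: (sin(x)**2 + cos(x)**2)/cos(x)
The correct value should be: (sin(x)**2 + cos(x)**2)/cos(x)**2

Explanation: The exponent -2 on cos(x) was incorrectly written as -1: the term (sin(x)**2 + cos(x)**2)/cos(x)**2 was incorrectly written as (sin(x)**2 + cos(x)**2)/cos(x)
The later steps are derived from this incorrect expression, so the error originates in Step 2.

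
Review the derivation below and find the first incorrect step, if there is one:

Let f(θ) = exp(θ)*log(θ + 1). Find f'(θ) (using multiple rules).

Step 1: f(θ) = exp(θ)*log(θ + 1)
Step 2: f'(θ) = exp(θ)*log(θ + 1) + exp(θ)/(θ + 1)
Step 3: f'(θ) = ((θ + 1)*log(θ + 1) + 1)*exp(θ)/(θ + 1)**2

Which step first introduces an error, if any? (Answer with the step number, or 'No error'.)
Step 3

Step 3 is incorrect due to a wrong exponent.
The step shows: ((θ + 1)*log(θ + 1) + 1)*exp(θ)/(θ + 1)**2
The correct value should be: ((θ + 1)*log(θ + 1) + 1)*exp(θ)/(θ + 1)

Explanation: The exponent -1 on θ + 1 was incorrectly written as -2: the term ((θ + 1)*log(θ + 1) + 1)*exp(θ)/(θ + 1) was incorrectly written as ((θ + 1)*log(θ + 1) + 1)*exp(θ)/(θ + 1)**2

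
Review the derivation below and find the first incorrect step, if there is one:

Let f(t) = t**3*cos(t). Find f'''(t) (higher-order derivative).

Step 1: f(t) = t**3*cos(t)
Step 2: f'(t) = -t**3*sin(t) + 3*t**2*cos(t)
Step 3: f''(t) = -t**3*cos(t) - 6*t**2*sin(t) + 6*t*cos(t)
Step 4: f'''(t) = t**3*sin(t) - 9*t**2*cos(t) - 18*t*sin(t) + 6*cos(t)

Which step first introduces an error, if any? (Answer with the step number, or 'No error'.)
No error

All steps in this derivation are correct.
The final answer f'''(t) = t**3*sin(t) - 9*t**2*cos(t) - 18*t*sin(t) + 6*cos(t) is valid.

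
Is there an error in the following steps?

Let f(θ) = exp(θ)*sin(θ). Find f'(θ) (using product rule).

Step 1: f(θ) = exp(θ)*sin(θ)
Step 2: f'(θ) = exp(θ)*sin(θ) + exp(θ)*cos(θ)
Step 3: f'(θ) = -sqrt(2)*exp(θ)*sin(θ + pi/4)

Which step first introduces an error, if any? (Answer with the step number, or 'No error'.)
Step 3

Step 3 is incorrect due to a sign flip.
The step shows: -sqrt(2)*exp(θ)*sin(θ + pi/4)
The correct value should be: sqrt(2)*exp(θ)*sin(θ + pi/4)

Explanation: The sign of the whole expression was flipped: the term sqrt(2)*exp(θ)*sin(θ + pi/4) was incorrectly written as -sqrt(2)*exp(θ)*sin(θ + pi/4)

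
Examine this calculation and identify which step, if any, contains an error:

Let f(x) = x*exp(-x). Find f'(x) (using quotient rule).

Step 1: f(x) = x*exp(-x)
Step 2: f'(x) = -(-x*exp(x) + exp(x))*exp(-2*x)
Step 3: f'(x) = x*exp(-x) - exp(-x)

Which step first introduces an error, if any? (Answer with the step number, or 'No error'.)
Step 2

Step 2 is incorrect due to a sign flip.
The step shows: -(-x*exp(x) + exp(x))*exp(-2*x)
The correct value should be: (-x*exp(x) + exp(x))*exp(-2*x)

Explanation: The sign of the whole expression was flipped: the term (-x*exp(x) + exp(x))*exp(-2*x) was incorrectly written as -(-x*exp(x) + exp(x))*exp(-2*x)
The later steps are derived from this incorrect expression, so the error originates in Step 2.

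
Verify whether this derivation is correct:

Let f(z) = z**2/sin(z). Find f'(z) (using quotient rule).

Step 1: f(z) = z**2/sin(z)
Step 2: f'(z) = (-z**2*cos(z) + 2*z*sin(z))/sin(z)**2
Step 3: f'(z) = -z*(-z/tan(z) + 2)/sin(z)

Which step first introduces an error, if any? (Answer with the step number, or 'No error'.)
Step 3

Step 3 is incorrect due to a sign flip.
The step shows: -z*(-z/tan(z) + 2)/sin(z)
The correct value should be: z*(-z/tan(z) + 2)/sin(z)

Explanation: The sign of the whole expression was flipped: the term z*(-z/tan(z) + 2)/sin(z) was incorrectly written as -z*(-z/tan(z) + 2)/sin(z)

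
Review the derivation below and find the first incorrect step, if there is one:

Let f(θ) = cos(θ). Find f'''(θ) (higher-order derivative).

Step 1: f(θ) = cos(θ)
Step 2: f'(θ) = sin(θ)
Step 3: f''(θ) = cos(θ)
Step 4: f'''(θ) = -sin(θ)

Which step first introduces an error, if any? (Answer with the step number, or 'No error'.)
Step 2

Step 2 is incorrect due to a sign flip.
The step shows: sin(θ)
The correct value should be: -sin(θ)

Explanation: The sign of the whole expression was flipped: the term -sin(θ) was incorrectly written as sin(θ)
The later steps are derived from this incorrect expression, so the error originates in Step 2.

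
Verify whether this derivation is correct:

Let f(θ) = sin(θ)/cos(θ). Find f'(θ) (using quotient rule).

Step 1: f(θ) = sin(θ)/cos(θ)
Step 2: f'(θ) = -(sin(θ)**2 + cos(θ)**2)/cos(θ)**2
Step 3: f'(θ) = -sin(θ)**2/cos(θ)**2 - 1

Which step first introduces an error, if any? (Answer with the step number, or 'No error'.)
Step 2

Step 2 is incorrect due to a sign flip.
The step shows: -(sin(θ)**2 + cos(θ)**2)/cos(θ)**2
The correct value should be: (sin(θ)**2 + cos(θ)**2)/cos(θ)**2

Explanation: The sign of the whole expression was flipped: the term (sin(θ)**2 + cos(θ)**2)/cos(θ)**2 was incorrectly written as -(sin(θ)**2 + cos(θ)**2)/cos(θ)**2
The later steps are derived from this incorrect expression, so the error originates in Step 2.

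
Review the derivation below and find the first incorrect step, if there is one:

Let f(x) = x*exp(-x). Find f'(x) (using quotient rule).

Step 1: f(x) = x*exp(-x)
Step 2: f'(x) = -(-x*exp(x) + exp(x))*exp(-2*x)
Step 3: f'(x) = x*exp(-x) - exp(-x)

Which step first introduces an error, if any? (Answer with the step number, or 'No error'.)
Step 2

Step 2 is incorrect due to a sign flip.
The step shows: -(-x*exp(x) + exp(x))*exp(-2*x)
The correct value should be: (-x*exp(x) + exp(x))*exp(-2*x)

Explanation: The sign of the whole expression was flipped: the term (-x*exp(x) + exp(x))*exp(-2*x) was incorrectly written as -(-x*exp(x) + exp(x))*exp(-2*x)
The later steps are derived from this incorrect expression, so the error originates in Step 2.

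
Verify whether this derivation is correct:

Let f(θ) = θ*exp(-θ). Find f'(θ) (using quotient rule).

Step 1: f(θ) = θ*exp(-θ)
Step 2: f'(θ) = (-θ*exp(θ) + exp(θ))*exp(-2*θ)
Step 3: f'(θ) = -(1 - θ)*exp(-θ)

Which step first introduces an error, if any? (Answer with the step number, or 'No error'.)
Step 3

Step 3 is incorrect due to a sign flip.
The step shows: -(1 - θ)*exp(-θ)
The correct value should be: (1 - θ)*exp(-θ)

Explanation: The sign of the whole expression was flipped: the term (1 - θ)*exp(-θ) was incorrectly written as -(1 - θ)*exp(-θ)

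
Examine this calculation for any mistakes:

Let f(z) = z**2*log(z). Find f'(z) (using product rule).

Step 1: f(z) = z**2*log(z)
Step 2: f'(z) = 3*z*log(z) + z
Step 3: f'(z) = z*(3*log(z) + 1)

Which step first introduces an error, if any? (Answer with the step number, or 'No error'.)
Step 2

Step 2 is incorrect due to a wrong coefficient.
The step shows: 3*z*log(z) + z
The correct value should be: 2*z*log(z) + z

Explanation: The coefficient 2 was incorrectly written as 3: the term 2*z*log(z) was incorrectly written as 3*z*log(z)
The later steps are derived from this incorrect expression, so the error originates in Step 2.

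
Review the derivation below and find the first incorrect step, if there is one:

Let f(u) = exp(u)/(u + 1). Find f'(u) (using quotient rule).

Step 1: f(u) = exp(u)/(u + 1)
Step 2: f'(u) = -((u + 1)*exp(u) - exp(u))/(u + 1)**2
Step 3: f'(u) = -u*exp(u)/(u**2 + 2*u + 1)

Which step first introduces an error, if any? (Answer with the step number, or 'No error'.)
Step 2

Step 2 is incorrect due to a sign flip.
The step shows: -((u + 1)*exp(u) - exp(u))/(u + 1)**2
The correct value should be: ((u + 1)*exp(u) - exp(u))/(u + 1)**2

Explanation: The sign of the whole expression was flipped: the term ((u + 1)*exp(u) - exp(u))/(u + 1)**2 was incorrectly written as -((u + 1)*exp(u) - exp(u))/(u + 1)**2
The later steps are derived from this incorrect expression, so the error originates in Step 2.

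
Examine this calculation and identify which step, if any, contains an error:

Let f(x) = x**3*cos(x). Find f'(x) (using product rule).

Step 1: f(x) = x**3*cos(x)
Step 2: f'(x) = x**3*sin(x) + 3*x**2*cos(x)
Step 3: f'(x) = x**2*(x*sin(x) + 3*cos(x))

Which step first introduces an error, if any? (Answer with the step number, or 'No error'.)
Step 2

Step 2 is incorrect due to a sign flip.
The step shows: x**3*sin(x) + 3*x**2*cos(x)
The correct value should be: -x**3*sin(x) + 3*x**2*cos(x)

Explanation: The sign of one term was flipped: the term -x**3*sin(x) was incorrectly written as x**3*sin(x)
The later steps are derived from this incorrect expression, so the error originates in Step 2.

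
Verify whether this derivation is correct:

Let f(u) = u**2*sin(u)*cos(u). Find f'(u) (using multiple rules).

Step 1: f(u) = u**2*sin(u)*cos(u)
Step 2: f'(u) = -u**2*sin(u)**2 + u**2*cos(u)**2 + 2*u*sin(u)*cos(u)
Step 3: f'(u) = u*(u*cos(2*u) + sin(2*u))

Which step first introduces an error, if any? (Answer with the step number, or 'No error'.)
No error

All steps in this derivation are correct.
The final answer f'(u) = u*(u*cos(2*u) + sin(2*u)) is valid.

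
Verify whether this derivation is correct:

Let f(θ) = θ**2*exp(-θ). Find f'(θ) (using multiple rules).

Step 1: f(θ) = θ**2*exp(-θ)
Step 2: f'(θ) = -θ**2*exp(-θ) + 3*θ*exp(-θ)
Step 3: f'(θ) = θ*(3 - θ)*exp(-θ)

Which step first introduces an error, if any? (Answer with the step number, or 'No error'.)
Step 2

Step 2 is incorrect due to a wrong coefficient.
The step shows: -θ**2*exp(-θ) + 3*θ*exp(-θ)
The correct value should be: -θ**2*exp(-θ) + 2*θ*exp(-θ)

Explanation: The coefficient 2 was incorrectly written as 3: the term 2*θ*exp(-θ) was incorrectly written as 3*θ*exp(-θ)
The later steps are derived from this incorrect expression, so the error originates in Step 2.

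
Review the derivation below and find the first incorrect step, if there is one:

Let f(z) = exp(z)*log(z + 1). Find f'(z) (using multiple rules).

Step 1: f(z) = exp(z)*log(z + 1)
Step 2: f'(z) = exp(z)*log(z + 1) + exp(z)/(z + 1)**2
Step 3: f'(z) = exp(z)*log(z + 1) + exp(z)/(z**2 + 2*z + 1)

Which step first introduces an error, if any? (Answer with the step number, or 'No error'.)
Step 2

Step 2 is incorrect due to a wrong exponent.
The step shows: exp(z)*log(z + 1) + exp(z)/(z + 1)**2
The correct value should be: exp(z)*log(z + 1) + exp(z)/(z + 1)

Explanation: The exponent -1 on z + 1 was incorrectly written as -2: the term exp(z)/(z + 1) was incorrectly written as exp(z)/(z + 1)**2
The later steps are derived from this incorrect expression, so the error originates in Step 2.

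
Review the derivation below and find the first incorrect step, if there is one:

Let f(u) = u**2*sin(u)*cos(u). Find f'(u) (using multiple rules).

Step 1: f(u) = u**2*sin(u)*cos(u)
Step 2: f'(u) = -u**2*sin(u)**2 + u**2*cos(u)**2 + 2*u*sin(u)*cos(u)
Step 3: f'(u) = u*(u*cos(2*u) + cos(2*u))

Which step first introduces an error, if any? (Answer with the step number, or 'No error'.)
Step 3

Step 3 is incorrect due to a wrong trig function.
The step shows: u*(u*cos(2*u) + cos(2*u))
The correct value should be: u*(u*cos(2*u) + sin(2*u))

Explanation: sin(2*u) was incorrectly written as cos(2*u): the term u*(u*cos(2*u) + sin(2*u)) was incorrectly written as u*(u*cos(2*u) + cos(2*u))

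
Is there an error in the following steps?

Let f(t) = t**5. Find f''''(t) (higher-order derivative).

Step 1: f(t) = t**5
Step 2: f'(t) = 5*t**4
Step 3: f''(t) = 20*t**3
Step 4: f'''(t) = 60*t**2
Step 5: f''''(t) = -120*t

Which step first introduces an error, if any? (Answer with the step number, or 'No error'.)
Step 5

Step 5 is incorrect due to a sign flip.
The step shows: -120*t
The correct value should be: 120*t

Explanation: The sign of the whole expression was flipped: the term 120*t was incorrectly written as -120*t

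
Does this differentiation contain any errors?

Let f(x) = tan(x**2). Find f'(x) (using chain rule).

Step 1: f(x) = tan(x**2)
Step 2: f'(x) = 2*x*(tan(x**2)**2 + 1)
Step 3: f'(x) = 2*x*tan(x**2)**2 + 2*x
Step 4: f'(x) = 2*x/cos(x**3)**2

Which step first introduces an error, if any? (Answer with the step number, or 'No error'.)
Step 4

Step 4 is incorrect due to a wrong exponent.
The step shows: 2*x/cos(x**3)**2
The correct value should be: 2*x/cos(x**2)**2

Explanation: The exponent 2 on x was incorrectly written as 3: the term 2*x/cos(x**2)**2 was incorrectly written as 2*x/cos(x**3)**2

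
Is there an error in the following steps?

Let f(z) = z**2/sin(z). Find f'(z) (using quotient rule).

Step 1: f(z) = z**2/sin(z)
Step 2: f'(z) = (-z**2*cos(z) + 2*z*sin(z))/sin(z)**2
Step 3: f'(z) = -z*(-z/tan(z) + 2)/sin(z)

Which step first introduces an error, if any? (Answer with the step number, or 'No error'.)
Step 3

Step 3 is incorrect due to a sign flip.
The step shows: -z*(-z/tan(z) + 2)/sin(z)
The correct value should be: z*(-z/tan(z) + 2)/sin(z)

Explanation: The sign of the whole expression was flipped: the term z*(-z/tan(z) + 2)/sin(z) was incorrectly written as -z*(-z/tan(z) + 2)/sin(z)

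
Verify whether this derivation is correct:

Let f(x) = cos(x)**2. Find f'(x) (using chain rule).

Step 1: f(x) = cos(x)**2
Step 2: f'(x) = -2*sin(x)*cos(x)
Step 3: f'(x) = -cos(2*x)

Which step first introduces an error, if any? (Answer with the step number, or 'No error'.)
Step 3

Step 3 is incorrect due to a wrong trig function.
The step shows: -cos(2*x)
The correct value should be: -sin(2*x)

Explanation: sin(2*x) was incorrectly written as cos(2*x): the term -sin(2*x) was incorrectly written as -cos(2*x)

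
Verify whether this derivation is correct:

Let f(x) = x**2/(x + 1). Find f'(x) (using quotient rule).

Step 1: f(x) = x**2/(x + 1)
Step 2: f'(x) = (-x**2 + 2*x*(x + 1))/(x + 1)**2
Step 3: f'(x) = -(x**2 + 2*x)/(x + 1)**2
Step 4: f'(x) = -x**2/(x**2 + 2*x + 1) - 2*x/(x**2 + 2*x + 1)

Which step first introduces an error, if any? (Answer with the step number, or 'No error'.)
Step 3

Step 3 is incorrect due to a sign flip.
The step shows: -(x**2 + 2*x)/(x + 1)**2
The correct value should be: (x**2 + 2*x)/(x + 1)**2

Explanation: The sign of the whole expression was flipped: the term (x**2 + 2*x)/(x + 1)**2 was incorrectly written as -(x**2 + 2*x)/(x + 1)**2
The later steps are derived from this incorrect expression, so the error originates in Step 3.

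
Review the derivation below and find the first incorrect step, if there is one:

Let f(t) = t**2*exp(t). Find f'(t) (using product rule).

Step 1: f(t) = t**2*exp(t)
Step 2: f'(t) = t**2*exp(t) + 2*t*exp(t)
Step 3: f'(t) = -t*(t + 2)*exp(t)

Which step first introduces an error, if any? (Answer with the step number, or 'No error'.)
Step 3

Step 3 is incorrect due to a sign flip.
The step shows: -t*(t + 2)*exp(t)
The correct value should be: t*(t + 2)*exp(t)

Explanation: The sign of the whole expression was flipped: the term t*(t + 2)*exp(t) was incorrectly written as -t*(t + 2)*exp(t)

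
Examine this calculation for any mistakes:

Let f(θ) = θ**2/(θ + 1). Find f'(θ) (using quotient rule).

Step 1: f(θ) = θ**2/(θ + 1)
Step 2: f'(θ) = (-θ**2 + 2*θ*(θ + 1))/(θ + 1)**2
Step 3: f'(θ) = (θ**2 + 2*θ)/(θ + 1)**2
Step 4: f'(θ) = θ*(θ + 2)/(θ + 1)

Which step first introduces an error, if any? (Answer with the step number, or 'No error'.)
Step 4

Step 4 is incorrect due to a wrong exponent.
The step shows: θ*(θ + 2)/(θ + 1)
The correct value should be: θ*(θ + 2)/(θ + 1)**2

Explanation: The exponent -2 on θ + 1 was incorrectly written as -1: the term θ*(θ + 2)/(θ + 1)**2 was incorrectly written as θ*(θ + 2)/(θ + 1)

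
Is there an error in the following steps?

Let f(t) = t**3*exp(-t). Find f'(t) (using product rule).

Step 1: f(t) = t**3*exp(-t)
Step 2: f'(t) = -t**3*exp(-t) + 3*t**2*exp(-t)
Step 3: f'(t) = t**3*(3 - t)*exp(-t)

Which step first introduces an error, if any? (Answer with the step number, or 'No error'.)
Step 3

Step 3 is incorrect due to a wrong exponent.
The step shows: t**3*(3 - t)*exp(-t)
The correct value should be: t**2*(3 - t)*exp(-t)

Explanation: The exponent 2 on t was incorrectly written as 3: the term t**2*(3 - t)*exp(-t) was incorrectly written as t**3*(3 - t)*exp(-t)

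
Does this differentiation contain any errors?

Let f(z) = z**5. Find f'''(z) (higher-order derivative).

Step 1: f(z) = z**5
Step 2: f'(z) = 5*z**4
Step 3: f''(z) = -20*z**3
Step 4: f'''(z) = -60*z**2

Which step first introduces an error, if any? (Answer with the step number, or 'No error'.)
Step 3

Step 3 is incorrect due to a sign flip.
The step shows: -20*z**3
The correct value should be: 20*z**3

Explanation: The sign of the whole expression was flipped: the term 20*z**3 was incorrectly written as -20*z**3
The later steps are derived from this incorrect expression, so the error originates in Step 3.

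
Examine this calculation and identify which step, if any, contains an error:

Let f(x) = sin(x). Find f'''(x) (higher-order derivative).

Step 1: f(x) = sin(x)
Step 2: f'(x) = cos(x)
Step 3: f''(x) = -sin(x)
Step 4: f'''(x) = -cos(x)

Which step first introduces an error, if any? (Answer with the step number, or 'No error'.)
No error

All steps in this derivation are correct.
The final answer f'''(x) = -cos(x) is valid.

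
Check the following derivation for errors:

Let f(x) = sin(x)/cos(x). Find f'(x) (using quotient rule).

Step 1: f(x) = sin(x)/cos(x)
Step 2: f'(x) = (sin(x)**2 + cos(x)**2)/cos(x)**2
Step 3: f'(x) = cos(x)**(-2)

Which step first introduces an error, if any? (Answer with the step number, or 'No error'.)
No error

All steps in this derivation are correct.
The final answer f'(x) = cos(x)**(-2) is valid.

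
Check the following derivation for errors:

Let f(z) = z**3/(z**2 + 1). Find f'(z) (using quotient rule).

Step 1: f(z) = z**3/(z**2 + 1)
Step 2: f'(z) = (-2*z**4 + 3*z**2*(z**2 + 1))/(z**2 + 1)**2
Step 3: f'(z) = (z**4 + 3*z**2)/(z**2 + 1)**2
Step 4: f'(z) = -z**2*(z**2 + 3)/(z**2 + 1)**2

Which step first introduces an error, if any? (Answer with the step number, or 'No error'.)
Step 4

Step 4 is incorrect due to a sign flip.
The step shows: -z**2*(z**2 + 3)/(z**2 + 1)**2
The correct value should be: z**2*(z**2 + 3)/(z**2 + 1)**2

Explanation: The sign of the whole expression was flipped: the term z**2*(z**2 + 3)/(z**2 + 1)**2 was incorrectly written as -z**2*(z**2 + 3)/(z**2 + 1)**2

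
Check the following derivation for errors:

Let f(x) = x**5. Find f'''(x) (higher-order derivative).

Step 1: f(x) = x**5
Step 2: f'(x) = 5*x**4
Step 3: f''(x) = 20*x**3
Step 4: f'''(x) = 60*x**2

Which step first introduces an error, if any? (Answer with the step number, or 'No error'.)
No error

All steps in this derivation are correct.
The final answer f'''(x) = 60*x**2 is valid.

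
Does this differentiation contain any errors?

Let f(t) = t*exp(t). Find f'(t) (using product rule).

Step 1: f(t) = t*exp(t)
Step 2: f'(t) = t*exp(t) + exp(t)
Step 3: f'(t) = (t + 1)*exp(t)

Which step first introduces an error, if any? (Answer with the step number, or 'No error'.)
No error

All steps in this derivation are correct.
The final answer f'(t) = (t + 1)*exp(t) is valid.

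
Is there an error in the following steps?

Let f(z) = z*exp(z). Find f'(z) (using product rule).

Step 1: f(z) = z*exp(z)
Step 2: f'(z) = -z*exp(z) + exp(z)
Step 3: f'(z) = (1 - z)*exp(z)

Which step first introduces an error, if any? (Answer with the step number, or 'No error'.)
Step 2

Step 2 is incorrect due to a sign flip.
The step shows: -z*exp(z) + exp(z)
The correct value should be: z*exp(z) + exp(z)

Explanation: The sign of one term was flipped: the term z*exp(z) was incorrectly written as -z*exp(z)
The later steps are derived from this incorrect expression, so the error originates in Step 2.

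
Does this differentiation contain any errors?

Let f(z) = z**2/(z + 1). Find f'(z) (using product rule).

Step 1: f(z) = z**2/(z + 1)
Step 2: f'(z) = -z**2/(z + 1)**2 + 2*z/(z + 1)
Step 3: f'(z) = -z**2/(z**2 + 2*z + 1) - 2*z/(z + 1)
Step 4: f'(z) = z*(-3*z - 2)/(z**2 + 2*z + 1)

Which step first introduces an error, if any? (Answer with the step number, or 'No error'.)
Step 3

Step 3 is incorrect due to a sign flip.
The step shows: -z**2/(z**2 + 2*z + 1) - 2*z/(z + 1)
The correct value should be: -z**2/(z**2 + 2*z + 1) + 2*z/(z + 1)

Explanation: The sign of one term was flipped: the term 2*z/(z + 1) was incorrectly written as -2*z/(z + 1)
The later steps are derived from this incorrect expression, so the error originates in Step 3.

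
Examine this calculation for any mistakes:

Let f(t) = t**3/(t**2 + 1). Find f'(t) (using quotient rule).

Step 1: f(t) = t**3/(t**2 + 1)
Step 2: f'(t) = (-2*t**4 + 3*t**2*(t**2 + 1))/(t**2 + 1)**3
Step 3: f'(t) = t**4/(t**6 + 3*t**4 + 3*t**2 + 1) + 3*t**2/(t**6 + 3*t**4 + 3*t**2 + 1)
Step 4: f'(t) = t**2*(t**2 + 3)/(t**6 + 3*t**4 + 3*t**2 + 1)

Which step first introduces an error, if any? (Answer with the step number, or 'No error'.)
Step 2

Step 2 is incorrect due to a wrong exponent.
The step shows: (-2*t**4 + 3*t**2*(t**2 + 1))/(t**2 + 1)**3
The correct value should be: (-2*t**4 + 3*t**2*(t**2 + 1))/(t**2 + 1)**2

Explanation: The exponent -2 on t**2 + 1 was incorrectly written as -3: the term (-2*t**4 + 3*t**2*(t**2 + 1))/(t**2 + 1)**2 was incorrectly written as (-2*t**4 + 3*t**2*(t**2 + 1))/(t**2 + 1)**3
The later steps are derived from this incorrect expression, so the error originates in Step 2.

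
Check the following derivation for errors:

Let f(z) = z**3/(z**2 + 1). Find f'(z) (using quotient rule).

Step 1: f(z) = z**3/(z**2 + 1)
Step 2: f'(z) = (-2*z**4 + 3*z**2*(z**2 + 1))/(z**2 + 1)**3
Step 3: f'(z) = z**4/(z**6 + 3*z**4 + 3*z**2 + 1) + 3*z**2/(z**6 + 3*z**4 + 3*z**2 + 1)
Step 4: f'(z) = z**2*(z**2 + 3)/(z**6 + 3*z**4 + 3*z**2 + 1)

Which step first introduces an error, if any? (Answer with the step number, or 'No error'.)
Step 2

Step 2 is incorrect due to a wrong exponent.
The step shows: (-2*z**4 + 3*z**2*(z**2 + 1))/(z**2 + 1)**3
The correct value should be: (-2*z**4 + 3*z**2*(z**2 + 1))/(z**2 + 1)**2

Explanation: The exponent -2 on z**2 + 1 was incorrectly written as -3: the term (-2*z**4 + 3*z**2*(z**2 + 1))/(z**2 + 1)**2 was incorrectly written as (-2*z**4 + 3*z**2*(z**2 + 1))/(z**2 + 1)**3
The later steps are derived from this incorrect expression, so the error originates in Step 2.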